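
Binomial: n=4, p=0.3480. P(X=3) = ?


C(4,3) = 4
p^3 = 0.042144
(1-p)^1 = 0.652000
P = 4 * 0.042144 * 0.652000 = 0.1099

P(X=3) = 0.1099


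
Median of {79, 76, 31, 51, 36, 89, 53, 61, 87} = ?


Sorted: 31, 36, 51, 53, 61, 76, 79, 87, 89
n = 9 (odd)
Middle value = 61

Median = 61


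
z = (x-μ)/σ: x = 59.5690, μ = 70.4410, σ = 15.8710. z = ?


z = (59.5690 - 70.4410)/15.8710
= -10.8720/15.8710
= -0.6850

z = -0.6850


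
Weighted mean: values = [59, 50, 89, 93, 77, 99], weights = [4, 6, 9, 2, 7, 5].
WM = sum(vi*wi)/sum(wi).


Numerator = 59*4 + 50*6 + 89*9 + 93*2 + 77*7 + 99*5 = 2557
Denominator = 4 + 6 + 9 + 2 + 7 + 5 = 33
WM = 2557/33 = 77.4848

WM = 77.4848


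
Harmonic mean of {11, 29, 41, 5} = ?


Sum of reciprocals = 1/11 + 1/29 + 1/41 + 1/5 = 0.349782
HM = 4/0.349782 = 11.4357

HM = 11.4357


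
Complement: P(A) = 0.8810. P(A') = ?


P(not A) = 1 - 0.8810 = 0.1190

P(not A) = 0.1190


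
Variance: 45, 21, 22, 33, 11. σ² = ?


Mean = 26.4000
Squared deviations: 345.9600, 29.1600, 19.3600, 43.5600, 237.1600
Sum = 675.2000
Variance = 675.2000/5 = 135.0400

Variance = 135.0400


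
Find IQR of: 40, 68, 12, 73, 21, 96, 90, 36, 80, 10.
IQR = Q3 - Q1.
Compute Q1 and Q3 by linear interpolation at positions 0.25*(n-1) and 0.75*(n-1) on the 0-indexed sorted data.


Sorted: 10, 12, 21, 36, 40, 68, 73, 80, 90, 96
Q1 (25th %ile) = 24.7500
Q3 (75th %ile) = 78.2500
IQR = 78.2500 - 24.7500 = 53.5000

IQR = 53.5000


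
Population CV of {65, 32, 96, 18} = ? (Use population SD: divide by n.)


Mean = 52.7500
SD = 30.2438
CV = (30.2438/52.7500)*100 = 57.3342%

CV = 57.3342%


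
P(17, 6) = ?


P(17,6) = 17!/11!
= 355687428096000/39916800
= 8910720

P(17,6) = 8910720


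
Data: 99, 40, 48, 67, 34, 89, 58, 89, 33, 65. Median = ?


Sorted: 33, 34, 40, 48, 58, 65, 67, 89, 89, 99
n = 10 (even)
Middle values: 58 and 65
Median = (58+65)/2 = 61.5000

Median = 61.5000


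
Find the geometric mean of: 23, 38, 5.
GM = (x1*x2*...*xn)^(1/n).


Product = 23 × 38 × 5 = 4370
GM = 4370^(1/3) = 16.3491

GM = 16.3491


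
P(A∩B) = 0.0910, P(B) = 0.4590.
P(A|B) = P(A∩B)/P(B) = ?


P(A|B) = 0.0910/0.4590 = 0.1983

P(A|B) = 0.1983


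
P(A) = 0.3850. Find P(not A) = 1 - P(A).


P(not A) = 1 - 0.3850 = 0.6150

P(not A) = 0.6150


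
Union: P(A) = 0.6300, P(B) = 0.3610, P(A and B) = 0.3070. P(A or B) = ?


P(A∪B) = 0.6300 + 0.3610 - 0.3070
= 0.9910 - 0.3070
= 0.6840

P(A∪B) = 0.6840


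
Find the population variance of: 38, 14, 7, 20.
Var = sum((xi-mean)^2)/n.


Mean = 19.7500
Squared deviations: 333.0625, 33.0625, 162.5625, 0.0625
Sum = 528.7500
Variance = 528.7500/4 = 132.1875

Variance = 132.1875


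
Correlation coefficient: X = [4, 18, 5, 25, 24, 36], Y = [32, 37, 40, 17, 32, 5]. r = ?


Mean X = 18.6667, Mean Y = 27.1667
SD X = 11.338234, SD Y = 12.266712
Cov = -112.611111
r = -112.611111/(11.338234*12.266712) = -0.8097

r = -0.8097


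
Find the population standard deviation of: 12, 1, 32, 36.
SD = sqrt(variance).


Mean = 20.2500
Variance = 206.1875
SD = sqrt(206.1875) = 14.3592

SD = 14.3592


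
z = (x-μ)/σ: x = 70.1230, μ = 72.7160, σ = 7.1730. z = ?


z = (70.1230 - 72.7160)/7.1730
= -2.5930/7.1730
= -0.3615

z = -0.3615


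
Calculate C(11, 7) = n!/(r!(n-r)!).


C(11,7) = 11!/(7! × 4!)
= 39916800/(5040 × 24)
= 330

C(11,7) = 330


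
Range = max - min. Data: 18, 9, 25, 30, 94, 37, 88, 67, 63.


Max = 94, Min = 9
Range = 94 - 9 = 85

Range = 85


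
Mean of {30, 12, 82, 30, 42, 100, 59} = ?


Sum = 30 + 12 + 82 + 30 + 42 + 100 + 59 = 355
n = 7
Mean = 355/7 = 50.7143

Mean = 50.7143


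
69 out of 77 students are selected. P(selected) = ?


P = 69/77 = 0.8961

P = 0.8961


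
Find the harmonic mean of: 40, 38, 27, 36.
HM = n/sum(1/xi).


Sum of reciprocals = 1/40 + 1/38 + 1/27 + 1/36 = 0.116131
HM = 4/0.116131 = 34.4440

HM = 34.4440


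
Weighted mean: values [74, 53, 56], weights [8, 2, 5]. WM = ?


Numerator = 74*8 + 53*2 + 56*5 = 978
Denominator = 8 + 2 + 5 = 15
WM = 978/15 = 65.2000

WM = 65.2000


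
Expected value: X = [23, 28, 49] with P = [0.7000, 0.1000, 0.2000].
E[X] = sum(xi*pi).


E[X] = 23*0.7000 + 28*0.1000 + 49*0.2000
= 16.1000 + 2.8000 + 9.8000
= 28.7000

E[X] = 28.7000


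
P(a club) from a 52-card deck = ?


13 clubs in 52 cards
P = 13/52 = 0.2500

P = 0.2500


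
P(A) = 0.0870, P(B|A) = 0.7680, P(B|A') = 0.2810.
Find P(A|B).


P(B) = P(B|A)*P(A) + P(B|A')*P(A')
= 0.7680*0.0870 + 0.2810*0.9130
= 0.066816 + 0.256553 = 0.323369
P(A|B) = 0.066816/0.323369 = 0.2066

P(A|B) = 0.2066


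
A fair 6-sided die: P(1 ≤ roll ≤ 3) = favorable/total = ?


Favorable outcomes (1 ≤ roll ≤ 3): 3
Total outcomes = 6
P = 3/6 = 0.5000

P = 0.5000


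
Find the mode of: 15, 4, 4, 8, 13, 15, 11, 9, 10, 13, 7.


Frequencies: 4:2, 7:1, 8:1, 9:1, 10:1, 11:1, 13:2, 15:2
Max frequency = 2
Mode = 4, 13, 15

Mode = 4, 13, 15


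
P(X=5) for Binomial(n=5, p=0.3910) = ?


C(5,5) = 1
p^5 = 0.009139
(1-p)^0 = 1.000000
P = 1 * 0.009139 * 1.000000 = 0.0091

P(X=5) = 0.0091


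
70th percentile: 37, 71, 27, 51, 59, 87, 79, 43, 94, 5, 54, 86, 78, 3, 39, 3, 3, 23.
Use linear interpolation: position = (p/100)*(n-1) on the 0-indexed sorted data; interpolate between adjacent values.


Sorted: 3, 3, 3, 5, 23, 27, 37, 39, 43, 51, 54, 59, 71, 78, 79, 86, 87, 94
n = 18
Index = 70/100 * 17 = 11.9000
Lower = data[11] = 59, Upper = data[12] = 71
P70 = 59 + 0.9000*(12) = 69.8000

P70 = 69.8000


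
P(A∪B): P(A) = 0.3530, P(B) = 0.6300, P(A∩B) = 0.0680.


P(A∪B) = 0.3530 + 0.6300 - 0.0680
= 0.9830 - 0.0680
= 0.9150

P(A∪B) = 0.9150


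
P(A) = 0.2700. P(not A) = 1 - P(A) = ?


P(not A) = 1 - 0.2700 = 0.7300

P(not A) = 0.7300


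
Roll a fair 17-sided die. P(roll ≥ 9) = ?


Favorable outcomes (roll ≥ 9): 9
Total outcomes = 17
P = 9/17 = 0.5294

P = 0.5294


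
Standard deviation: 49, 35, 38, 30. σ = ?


Mean = 38.0000
Variance = 48.5000
SD = sqrt(48.5000) = 6.9642

SD = 6.9642


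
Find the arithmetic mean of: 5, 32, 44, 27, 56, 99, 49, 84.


Sum = 5 + 32 + 44 + 27 + 56 + 99 + 49 + 84 = 396
n = 8
Mean = 396/8 = 49.5000

Mean = 49.5000


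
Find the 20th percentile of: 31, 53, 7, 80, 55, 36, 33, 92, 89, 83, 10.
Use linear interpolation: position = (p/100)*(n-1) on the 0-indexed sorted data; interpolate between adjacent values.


Sorted: 7, 10, 31, 33, 36, 53, 55, 80, 83, 89, 92
n = 11
Index = 20/100 * 10 = 2.0000
Lower = data[2] = 31, Upper = data[3] = 33
P20 = 31 + 0*(2) = 31.0000

P20 = 31.0000


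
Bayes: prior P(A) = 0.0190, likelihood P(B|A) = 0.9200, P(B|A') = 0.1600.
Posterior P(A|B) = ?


P(B) = P(B|A)*P(A) + P(B|A')*P(A')
= 0.9200*0.0190 + 0.1600*0.9810
= 0.017480 + 0.156960 = 0.174440
P(A|B) = 0.017480/0.174440 = 0.1002

P(A|B) = 0.1002


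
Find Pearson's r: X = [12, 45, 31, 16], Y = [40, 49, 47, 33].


Mean X = 26.0000, Mean Y = 42.2500
SD X = 13.057565, SD Y = 6.299802
Cov = 69.000000
r = 69.000000/(13.057565*6.299802) = 0.8388

r = 0.8388


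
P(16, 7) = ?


P(16,7) = 16!/9!
= 20922789888000/362880
= 57657600

P(16,7) = 57657600


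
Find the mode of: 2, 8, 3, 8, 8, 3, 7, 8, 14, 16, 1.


Frequencies: 1:1, 2:1, 3:2, 7:1, 8:4, 14:1, 16:1
Max frequency = 4
Mode = 8

Mode = 8


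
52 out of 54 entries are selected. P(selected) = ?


P = 52/54 = 0.9630

P = 0.9630


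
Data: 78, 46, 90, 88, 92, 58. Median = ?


Sorted: 46, 58, 78, 88, 90, 92
n = 6 (even)
Middle values: 78 and 88
Median = (78+88)/2 = 83.0000

Median = 83.0000


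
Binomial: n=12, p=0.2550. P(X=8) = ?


C(12,8) = 495
p^8 = 1.787810e-05
(1-p)^4 = 0.308053
P = 495 * 1.787810e-05 * 0.308053 = 0.0027

P(X=8) = 0.0027


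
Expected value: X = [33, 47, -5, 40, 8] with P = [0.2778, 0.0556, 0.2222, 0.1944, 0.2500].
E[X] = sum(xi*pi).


E[X] = 33*0.2778 + 47*0.0556 - 5*0.2222 + 40*0.1944 + 8*0.2500
= 9.1674 + 2.6132 - 1.1110 + 7.7760 + 2.0000
= 20.4456

E[X] = 20.4456


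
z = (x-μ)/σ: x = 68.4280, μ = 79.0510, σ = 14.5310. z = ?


z = (68.4280 - 79.0510)/14.5310
= -10.6230/14.5310
= -0.7311

z = -0.7311


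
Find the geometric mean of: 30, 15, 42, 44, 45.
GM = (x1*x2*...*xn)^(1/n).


Product = 30 × 15 × 42 × 44 × 45 = 37422000
GM = 37422000^(1/5) = 32.7058

GM = 32.7058


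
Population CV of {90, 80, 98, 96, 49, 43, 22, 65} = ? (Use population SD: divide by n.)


Mean = 67.8750
SD = 26.0357
CV = (26.0357/67.8750)*100 = 38.3584%

CV = 38.3584%


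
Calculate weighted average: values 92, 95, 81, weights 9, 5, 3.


Numerator = 92*9 + 95*5 + 81*3 = 1546
Denominator = 9 + 5 + 3 = 17
WM = 1546/17 = 90.9412

WM = 90.9412


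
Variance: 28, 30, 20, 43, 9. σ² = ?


Mean = 26.0000
Squared deviations: 4.0000, 16.0000, 36.0000, 289.0000, 289.0000
Sum = 634.0000
Variance = 634.0000/5 = 126.8000

Variance = 126.8000


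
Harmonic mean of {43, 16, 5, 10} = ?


Sum of reciprocals = 1/43 + 1/16 + 1/5 + 1/10 = 0.385756
HM = 4/0.385756 = 10.3693

HM = 10.3693


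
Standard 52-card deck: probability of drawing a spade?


13 spades in 52 cards
P = 13/52 = 0.2500

P = 0.2500


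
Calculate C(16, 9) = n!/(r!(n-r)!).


C(16,9) = 16!/(9! × 7!)
= 20922789888000/(362880 × 5040)
= 11440

C(16,9) = 11440


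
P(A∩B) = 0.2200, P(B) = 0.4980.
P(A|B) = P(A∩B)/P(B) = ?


P(A|B) = 0.2200/0.4980 = 0.4418

P(A|B) = 0.4418


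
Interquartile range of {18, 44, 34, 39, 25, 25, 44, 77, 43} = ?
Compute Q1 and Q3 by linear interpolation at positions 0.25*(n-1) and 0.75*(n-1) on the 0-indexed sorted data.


Sorted: 18, 25, 25, 34, 39, 43, 44, 44, 77
Q1 (25th %ile) = 25.0000
Q3 (75th %ile) = 44.0000
IQR = 44.0000 - 25.0000 = 19.0000

IQR = 19.0000


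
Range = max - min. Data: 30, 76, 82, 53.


Max = 82, Min = 30
Range = 82 - 30 = 52

Range = 52


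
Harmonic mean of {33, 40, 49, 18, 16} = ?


Sum of reciprocals = 1/33 + 1/40 + 1/49 + 1/18 + 1/16 = 0.193767
HM = 5/0.193767 = 25.8042

HM = 25.8042


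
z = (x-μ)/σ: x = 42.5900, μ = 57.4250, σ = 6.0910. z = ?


z = (42.5900 - 57.4250)/6.0910
= -14.8350/6.0910
= -2.4356

z = -2.4356


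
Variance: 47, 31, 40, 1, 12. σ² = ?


Mean = 26.2000
Squared deviations: 432.6400, 23.0400, 190.4400, 635.0400, 201.6400
Sum = 1482.8000
Variance = 1482.8000/5 = 296.5600

Variance = 296.5600


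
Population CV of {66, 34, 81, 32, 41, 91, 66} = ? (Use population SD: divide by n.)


Mean = 58.7143
SD = 21.6578
CV = (21.6578/58.7143)*100 = 36.8868%

CV = 36.8868%


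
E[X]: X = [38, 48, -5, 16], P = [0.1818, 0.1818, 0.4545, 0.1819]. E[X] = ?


E[X] = 38*0.1818 + 48*0.1818 - 5*0.4545 + 16*0.1819
= 6.9084 + 8.7264 - 2.2725 + 2.9104
= 16.2727

E[X] = 16.2727


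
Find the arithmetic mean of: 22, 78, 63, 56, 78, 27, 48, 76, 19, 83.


Sum = 22 + 78 + 63 + 56 + 78 + 27 + 48 + 76 + 19 + 83 = 550
n = 10
Mean = 550/10 = 55.0000

Mean = 55.0000


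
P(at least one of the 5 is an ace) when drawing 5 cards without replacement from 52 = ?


P(at least one) = 1 - P(none)
P(none) = (48/52) × (47/51) × (46/50) × (45/49) × (44/48) = 0.658842
P(at least one) = 1 - 0.658842 = 0.3412

P = 0.3412


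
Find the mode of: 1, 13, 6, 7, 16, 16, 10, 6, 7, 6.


Frequencies: 1:1, 6:3, 7:2, 10:1, 13:1, 16:2
Max frequency = 3
Mode = 6

Mode = 6


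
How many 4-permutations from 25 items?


P(25,4) = 25!/21!
= 15511210043330985984000000/51090942171709440000
= 303600

P(25,4) = 303600


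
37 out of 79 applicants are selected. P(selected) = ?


P = 37/79 = 0.4684

P = 0.4684


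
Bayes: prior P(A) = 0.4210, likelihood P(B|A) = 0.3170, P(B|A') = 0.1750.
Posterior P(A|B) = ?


P(B) = P(B|A)*P(A) + P(B|A')*P(A')
= 0.3170*0.4210 + 0.1750*0.5790
= 0.133457 + 0.101325 = 0.234782
P(A|B) = 0.133457/0.234782 = 0.5684

P(A|B) = 0.5684


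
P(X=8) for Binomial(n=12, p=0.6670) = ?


C(12,8) = 495
p^8 = 0.039175
(1-p)^4 = 0.012296
P = 495 * 0.039175 * 0.012296 = 0.2384

P(X=8) = 0.2384


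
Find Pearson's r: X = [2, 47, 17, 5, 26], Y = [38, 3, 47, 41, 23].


Mean X = 19.4000, Mean Y = 30.4000
SD X = 16.255461, SD Y = 15.818976
Cov = -225.960000
r = -225.960000/(16.255461*15.818976) = -0.8787

r = -0.8787


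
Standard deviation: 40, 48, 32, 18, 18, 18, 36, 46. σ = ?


Mean = 32.0000
Variance = 140.0000
SD = sqrt(140.0000) = 11.8322

SD = 11.8322


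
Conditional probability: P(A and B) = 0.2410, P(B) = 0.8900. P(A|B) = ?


P(A|B) = 0.2410/0.8900 = 0.2708

P(A|B) = 0.2708


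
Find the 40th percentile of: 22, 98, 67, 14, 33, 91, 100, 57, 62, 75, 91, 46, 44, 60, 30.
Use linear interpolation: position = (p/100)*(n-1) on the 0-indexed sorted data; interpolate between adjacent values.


Sorted: 14, 22, 30, 33, 44, 46, 57, 60, 62, 67, 75, 91, 91, 98, 100
n = 15
Index = 40/100 * 14 = 5.6000
Lower = data[5] = 46, Upper = data[6] = 57
P40 = 46 + 0.6000*(11) = 52.6000

P40 = 52.6000


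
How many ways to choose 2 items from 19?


C(19,2) = 19!/(2! × 17!)
= 121645100408832000/(2 × 355687428096000)
= 171

C(19,2) = 171


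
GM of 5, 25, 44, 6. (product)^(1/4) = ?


Product = 5 × 25 × 44 × 6 = 33000
GM = 33000^(1/4) = 13.4781

GM = 13.4781


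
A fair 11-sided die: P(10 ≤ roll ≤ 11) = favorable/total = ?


Favorable outcomes (10 ≤ roll ≤ 11): 2
Total outcomes = 11
P = 2/11 = 0.1818

P = 0.1818


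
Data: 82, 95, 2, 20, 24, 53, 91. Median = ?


Sorted: 2, 20, 24, 53, 82, 91, 95
n = 7 (odd)
Middle value = 53

Median = 53


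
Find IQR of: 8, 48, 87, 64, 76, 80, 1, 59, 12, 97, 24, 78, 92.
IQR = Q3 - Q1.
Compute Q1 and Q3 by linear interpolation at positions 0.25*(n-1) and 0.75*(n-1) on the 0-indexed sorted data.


Sorted: 1, 8, 12, 24, 48, 59, 64, 76, 78, 80, 87, 92, 97
Q1 (25th %ile) = 24.0000
Q3 (75th %ile) = 80.0000
IQR = 80.0000 - 24.0000 = 56.0000

IQR = 56.0000


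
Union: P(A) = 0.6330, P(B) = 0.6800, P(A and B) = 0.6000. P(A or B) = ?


P(A∪B) = 0.6330 + 0.6800 - 0.6000
= 1.3130 - 0.6000
= 0.7130

P(A∪B) = 0.7130


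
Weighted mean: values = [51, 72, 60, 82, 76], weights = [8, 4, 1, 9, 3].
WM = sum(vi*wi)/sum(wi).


Numerator = 51*8 + 72*4 + 60*1 + 82*9 + 76*3 = 1722
Denominator = 8 + 4 + 1 + 9 + 3 = 25
WM = 1722/25 = 68.8800

WM = 68.8800


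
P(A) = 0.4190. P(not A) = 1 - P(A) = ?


P(not A) = 1 - 0.4190 = 0.5810

P(not A) = 0.5810


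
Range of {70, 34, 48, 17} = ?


Max = 70, Min = 17
Range = 70 - 17 = 53

Range = 53


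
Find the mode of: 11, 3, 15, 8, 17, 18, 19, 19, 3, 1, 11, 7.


Frequencies: 1:1, 3:2, 7:1, 8:1, 11:2, 15:1, 17:1, 18:1, 19:2
Max frequency = 2
Mode = 3, 11, 19

Mode = 3, 11, 19


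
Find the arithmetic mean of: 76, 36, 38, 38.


Sum = 76 + 36 + 38 + 38 = 188
n = 4
Mean = 188/4 = 47.0000

Mean = 47.0000


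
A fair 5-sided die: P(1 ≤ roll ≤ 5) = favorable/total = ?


Favorable outcomes (1 ≤ roll ≤ 5): 5
Total outcomes = 5
P = 5/5 = 1.0000

P = 1.0000


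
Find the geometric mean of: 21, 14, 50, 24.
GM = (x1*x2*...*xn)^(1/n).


Product = 21 × 14 × 50 × 24 = 352800
GM = 352800^(1/4) = 24.3715

GM = 24.3715


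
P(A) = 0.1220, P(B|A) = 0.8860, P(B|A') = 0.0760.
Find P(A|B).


P(B) = P(B|A)*P(A) + P(B|A')*P(A')
= 0.8860*0.1220 + 0.0760*0.8780
= 0.108092 + 0.066728 = 0.174820
P(A|B) = 0.108092/0.174820 = 0.6183

P(A|B) = 0.6183


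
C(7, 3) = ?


C(7,3) = 7!/(3! × 4!)
= 5040/(6 × 24)
= 35

C(7,3) = 35


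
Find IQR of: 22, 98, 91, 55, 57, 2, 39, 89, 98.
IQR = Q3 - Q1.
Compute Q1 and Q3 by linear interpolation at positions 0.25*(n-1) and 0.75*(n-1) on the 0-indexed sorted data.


Sorted: 2, 22, 39, 55, 57, 89, 91, 98, 98
Q1 (25th %ile) = 39.0000
Q3 (75th %ile) = 91.0000
IQR = 91.0000 - 39.0000 = 52.0000

IQR = 52.0000


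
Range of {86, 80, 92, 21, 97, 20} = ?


Max = 97, Min = 20
Range = 97 - 20 = 77

Range = 77


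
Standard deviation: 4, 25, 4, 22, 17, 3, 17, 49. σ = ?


Mean = 17.6250
Variance = 205.4844
SD = sqrt(205.4844) = 14.3347

SD = 14.3347


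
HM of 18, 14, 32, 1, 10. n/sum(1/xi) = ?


Sum of reciprocals = 1/18 + 1/14 + 1/32 + 1/1 + 1/10 = 1.258234
HM = 5/1.258234 = 3.9738

HM = 3.9738


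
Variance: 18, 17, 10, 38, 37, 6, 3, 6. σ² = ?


Mean = 16.8750
Squared deviations: 1.2656, 0.0156, 47.2656, 446.2656, 405.0156, 118.2656, 192.5156, 118.2656
Sum = 1328.8750
Variance = 1328.8750/8 = 166.1094

Variance = 166.1094


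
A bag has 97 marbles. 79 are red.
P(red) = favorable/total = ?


P = 79/97 = 0.8144

P = 0.8144


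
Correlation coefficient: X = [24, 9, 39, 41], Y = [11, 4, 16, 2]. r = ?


Mean X = 28.2500, Mean Y = 8.2500
SD X = 12.910751, SD Y = 5.584577
Cov = 18.437500
r = 18.437500/(12.910751*5.584577) = 0.2557

r = 0.2557


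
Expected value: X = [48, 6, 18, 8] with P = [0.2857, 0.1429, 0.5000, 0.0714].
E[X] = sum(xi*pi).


E[X] = 48*0.2857 + 6*0.1429 + 18*0.5000 + 8*0.0714
= 13.7136 + 0.8574 + 9.0000 + 0.5712
= 24.1422

E[X] = 24.1422


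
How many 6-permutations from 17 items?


P(17,6) = 17!/11!
= 355687428096000/39916800
= 8910720

P(17,6) = 8910720


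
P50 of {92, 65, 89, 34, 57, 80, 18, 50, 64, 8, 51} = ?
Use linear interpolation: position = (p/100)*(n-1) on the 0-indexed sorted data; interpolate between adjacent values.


Sorted: 8, 18, 34, 50, 51, 57, 64, 65, 80, 89, 92
n = 11
Index = 50/100 * 10 = 5.0000
Lower = data[5] = 57, Upper = data[6] = 64
P50 = 57 + 0*(7) = 57.0000

P50 = 57.0000


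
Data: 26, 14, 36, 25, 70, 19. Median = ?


Sorted: 14, 19, 25, 26, 36, 70
n = 6 (even)
Middle values: 25 and 26
Median = (25+26)/2 = 25.5000

Median = 25.5000


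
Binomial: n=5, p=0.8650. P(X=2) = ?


C(5,2) = 10
p^2 = 0.748225
(1-p)^3 = 0.002460
P = 10 * 0.748225 * 0.002460 = 0.0184

P(X=2) = 0.0184


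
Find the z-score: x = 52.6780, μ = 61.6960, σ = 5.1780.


z = (52.6780 - 61.6960)/5.1780
= -9.0180/5.1780
= -1.7416

z = -1.7416


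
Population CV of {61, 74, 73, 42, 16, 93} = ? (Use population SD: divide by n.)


Mean = 59.8333
SD = 24.8825
CV = (24.8825/59.8333)*100 = 41.5864%

CV = 41.5864%


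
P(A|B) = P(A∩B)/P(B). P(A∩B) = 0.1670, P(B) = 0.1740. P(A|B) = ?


P(A|B) = 0.1670/0.1740 = 0.9598

P(A|B) = 0.9598


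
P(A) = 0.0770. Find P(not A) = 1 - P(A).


P(not A) = 1 - 0.0770 = 0.9230

P(not A) = 0.9230


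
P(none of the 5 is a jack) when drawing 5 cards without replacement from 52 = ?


P(no jacks) = (48/52) × (47/51) × (46/50) × (45/49) × (44/48)
= 0.6588

P = 0.6588


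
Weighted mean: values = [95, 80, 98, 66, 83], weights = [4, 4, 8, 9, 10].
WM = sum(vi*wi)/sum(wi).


Numerator = 95*4 + 80*4 + 98*8 + 66*9 + 83*10 = 2908
Denominator = 4 + 4 + 8 + 9 + 10 = 35
WM = 2908/35 = 83.0857

WM = 83.0857


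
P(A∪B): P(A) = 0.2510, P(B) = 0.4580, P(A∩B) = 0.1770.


P(A∪B) = 0.2510 + 0.4580 - 0.1770
= 0.7090 - 0.1770
= 0.5320

P(A∪B) = 0.5320


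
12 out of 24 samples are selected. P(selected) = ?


P = 12/24 = 0.5000

P = 0.5000


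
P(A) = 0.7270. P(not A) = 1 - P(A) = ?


P(not A) = 1 - 0.7270 = 0.2730

P(not A) = 0.2730


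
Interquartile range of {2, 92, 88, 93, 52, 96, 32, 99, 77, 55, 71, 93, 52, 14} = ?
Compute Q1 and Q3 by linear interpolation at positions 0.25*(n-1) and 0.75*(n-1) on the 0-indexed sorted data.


Sorted: 2, 14, 32, 52, 52, 55, 71, 77, 88, 92, 93, 93, 96, 99
Q1 (25th %ile) = 52.0000
Q3 (75th %ile) = 92.7500
IQR = 92.7500 - 52.0000 = 40.7500

IQR = 40.7500


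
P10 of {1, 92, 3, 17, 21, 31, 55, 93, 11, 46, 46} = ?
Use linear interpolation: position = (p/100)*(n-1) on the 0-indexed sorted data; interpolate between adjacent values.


Sorted: 1, 3, 11, 17, 21, 31, 46, 46, 55, 92, 93
n = 11
Index = 10/100 * 10 = 1.0000
Lower = data[1] = 3, Upper = data[2] = 11
P10 = 3 + 0*(8) = 3.0000

P10 = 3.0000


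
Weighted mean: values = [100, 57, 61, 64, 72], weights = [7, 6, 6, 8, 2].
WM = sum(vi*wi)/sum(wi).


Numerator = 100*7 + 57*6 + 61*6 + 64*8 + 72*2 = 2064
Denominator = 7 + 6 + 6 + 8 + 2 = 29
WM = 2064/29 = 71.1724

WM = 71.1724


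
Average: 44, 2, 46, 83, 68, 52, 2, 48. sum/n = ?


Sum = 44 + 2 + 46 + 83 + 68 + 52 + 2 + 48 = 345
n = 8
Mean = 345/8 = 43.1250

Mean = 43.1250


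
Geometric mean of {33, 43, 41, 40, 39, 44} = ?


Product = 33 × 43 × 41 × 40 × 39 × 44 = 3993406560
GM = 3993406560^(1/6) = 39.8312

GM = 39.8312


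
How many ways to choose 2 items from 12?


C(12,2) = 12!/(2! × 10!)
= 479001600/(2 × 3628800)
= 66

C(12,2) = 66


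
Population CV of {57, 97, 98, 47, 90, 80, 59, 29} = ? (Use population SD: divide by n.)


Mean = 69.6250
SD = 23.7484
CV = (23.7484/69.6250)*100 = 34.1089%

CV = 34.1089%


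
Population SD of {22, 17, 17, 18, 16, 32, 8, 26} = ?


Mean = 19.5000
Variance = 45.5000
SD = sqrt(45.5000) = 6.7454

SD = 6.7454


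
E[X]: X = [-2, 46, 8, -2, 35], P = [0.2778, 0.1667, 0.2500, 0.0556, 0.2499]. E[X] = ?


E[X] = -2*0.2778 + 46*0.1667 + 8*0.2500 - 2*0.0556 + 35*0.2499
= -0.5556 + 7.6682 + 2.0000 - 0.1112 + 8.7465
= 17.7479

E[X] = 17.7479


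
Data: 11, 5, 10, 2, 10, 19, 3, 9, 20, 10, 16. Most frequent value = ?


Frequencies: 2:1, 3:1, 5:1, 9:1, 10:3, 11:1, 16:1, 19:1, 20:1
Max frequency = 3
Mode = 10

Mode = 10


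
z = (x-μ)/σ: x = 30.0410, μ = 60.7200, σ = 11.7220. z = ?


z = (30.0410 - 60.7200)/11.7220
= -30.6790/11.7220
= -2.6172

z = -2.6172


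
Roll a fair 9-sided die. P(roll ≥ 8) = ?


Favorable outcomes (roll ≥ 8): 2
Total outcomes = 9
P = 2/9 = 0.2222

P = 0.2222


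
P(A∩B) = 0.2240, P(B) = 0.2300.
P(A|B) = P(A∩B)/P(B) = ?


P(A|B) = 0.2240/0.2300 = 0.9739

P(A|B) = 0.9739


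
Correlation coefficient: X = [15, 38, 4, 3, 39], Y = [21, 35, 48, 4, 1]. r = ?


Mean X = 19.8000, Mean Y = 21.8000
SD X = 15.841717, SD Y = 17.948816
Cov = -54.040000
r = -54.040000/(15.841717*17.948816) = -0.1901

r = -0.1901


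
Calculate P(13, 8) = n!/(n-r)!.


P(13,8) = 13!/5!
= 6227020800/120
= 51891840

P(13,8) = 51891840


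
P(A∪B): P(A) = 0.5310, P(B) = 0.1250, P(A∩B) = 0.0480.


P(A∪B) = 0.5310 + 0.1250 - 0.0480
= 0.6560 - 0.0480
= 0.6080

P(A∪B) = 0.6080


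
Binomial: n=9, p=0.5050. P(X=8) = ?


C(9,8) = 9
p^8 = 0.004230
(1-p)^1 = 0.495000
P = 9 * 0.004230 * 0.495000 = 0.0188

P(X=8) = 0.0188


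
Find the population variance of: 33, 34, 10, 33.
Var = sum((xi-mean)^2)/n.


Mean = 27.5000
Squared deviations: 30.2500, 42.2500, 306.2500, 30.2500
Sum = 409.0000
Variance = 409.0000/4 = 102.2500

Variance = 102.2500


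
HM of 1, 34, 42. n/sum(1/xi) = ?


Sum of reciprocals = 1/1 + 1/34 + 1/42 = 1.053221
HM = 3/1.053221 = 2.8484

HM = 2.8484


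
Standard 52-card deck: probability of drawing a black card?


26 black cards in 52 cards
P = 26/52 = 0.5000

P = 0.5000


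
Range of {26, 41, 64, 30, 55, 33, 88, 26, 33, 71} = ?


Max = 88, Min = 26
Range = 88 - 26 = 62

Range = 62


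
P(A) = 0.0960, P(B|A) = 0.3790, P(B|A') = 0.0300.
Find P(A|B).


P(B) = P(B|A)*P(A) + P(B|A')*P(A')
= 0.3790*0.0960 + 0.0300*0.9040
= 0.036384 + 0.027120 = 0.063504
P(A|B) = 0.036384/0.063504 = 0.5729

P(A|B) = 0.5729


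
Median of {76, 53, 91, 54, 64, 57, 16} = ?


Sorted: 16, 53, 54, 57, 64, 76, 91
n = 7 (odd)
Middle value = 57

Median = 57


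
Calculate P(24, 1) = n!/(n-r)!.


P(24,1) = 24!/23!
= 620448401733239439360000/25852016738884976640000
= 24

P(24,1) = 24


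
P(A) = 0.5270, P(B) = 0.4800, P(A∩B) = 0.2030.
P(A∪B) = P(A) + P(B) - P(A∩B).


P(A∪B) = 0.5270 + 0.4800 - 0.2030
= 1.0070 - 0.2030
= 0.8040

P(A∪B) = 0.8040


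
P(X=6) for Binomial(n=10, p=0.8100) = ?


C(10,6) = 210
p^6 = 0.282430
(1-p)^4 = 0.001303
P = 210 * 0.282430 * 0.001303 = 0.0773

P(X=6) = 0.0773


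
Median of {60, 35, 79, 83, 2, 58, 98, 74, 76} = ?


Sorted: 2, 35, 58, 60, 74, 76, 79, 83, 98
n = 9 (odd)
Middle value = 74

Median = 74


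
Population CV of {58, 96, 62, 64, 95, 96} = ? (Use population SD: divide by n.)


Mean = 78.5000
SD = 17.2603
CV = (17.2603/78.5000)*100 = 21.9876%

CV = 21.9876%


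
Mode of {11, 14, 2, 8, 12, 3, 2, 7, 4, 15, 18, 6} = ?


Frequencies: 2:2, 3:1, 4:1, 6:1, 7:1, 8:1, 11:1, 12:1, 14:1, 15:1, 18:1
Max frequency = 2
Mode = 2

Mode = 2


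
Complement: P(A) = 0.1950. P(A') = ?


P(not A) = 1 - 0.1950 = 0.8050

P(not A) = 0.8050


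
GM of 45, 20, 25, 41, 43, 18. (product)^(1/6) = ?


Product = 45 × 20 × 25 × 41 × 43 × 18 = 714015000
GM = 714015000^(1/6) = 29.8963

GM = 29.8963


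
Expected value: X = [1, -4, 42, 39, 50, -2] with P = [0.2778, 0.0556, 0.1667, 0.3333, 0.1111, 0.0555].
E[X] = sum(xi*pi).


E[X] = 1*0.2778 - 4*0.0556 + 42*0.1667 + 39*0.3333 + 50*0.1111 - 2*0.0555
= 0.2778 - 0.2224 + 7.0014 + 12.9987 + 5.5550 - 0.1110
= 25.4995

E[X] = 25.4995


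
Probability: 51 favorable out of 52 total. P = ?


P = 51/52 = 0.9808

P = 0.9808


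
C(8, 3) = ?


C(8,3) = 8!/(3! × 5!)
= 40320/(6 × 120)
= 56

C(8,3) = 56


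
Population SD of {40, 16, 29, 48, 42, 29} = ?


Mean = 34.0000
Variance = 111.6667
SD = sqrt(111.6667) = 10.5672

SD = 10.5672


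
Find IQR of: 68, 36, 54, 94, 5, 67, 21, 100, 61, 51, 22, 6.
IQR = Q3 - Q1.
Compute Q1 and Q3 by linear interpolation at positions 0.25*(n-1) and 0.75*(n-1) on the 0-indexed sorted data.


Sorted: 5, 6, 21, 22, 36, 51, 54, 61, 67, 68, 94, 100
Q1 (25th %ile) = 21.7500
Q3 (75th %ile) = 67.2500
IQR = 67.2500 - 21.7500 = 45.5000

IQR = 45.5000


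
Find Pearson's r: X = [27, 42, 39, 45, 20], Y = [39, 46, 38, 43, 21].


Mean X = 34.6000, Mean Y = 37.4000
SD X = 9.520504, SD Y = 8.685620
Cov = 70.360000
r = 70.360000/(9.520504*8.685620) = 0.8509

r = 0.8509


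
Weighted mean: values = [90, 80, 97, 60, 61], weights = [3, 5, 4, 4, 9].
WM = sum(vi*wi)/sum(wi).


Numerator = 90*3 + 80*5 + 97*4 + 60*4 + 61*9 = 1847
Denominator = 3 + 5 + 4 + 4 + 9 = 25
WM = 1847/25 = 73.8800

WM = 73.8800


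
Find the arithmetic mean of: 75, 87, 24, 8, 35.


Sum = 75 + 87 + 24 + 8 + 35 = 229
n = 5
Mean = 229/5 = 45.8000

Mean = 45.8000


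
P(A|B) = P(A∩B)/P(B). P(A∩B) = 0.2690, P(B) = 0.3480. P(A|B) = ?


P(A|B) = 0.2690/0.3480 = 0.7730

P(A|B) = 0.7730


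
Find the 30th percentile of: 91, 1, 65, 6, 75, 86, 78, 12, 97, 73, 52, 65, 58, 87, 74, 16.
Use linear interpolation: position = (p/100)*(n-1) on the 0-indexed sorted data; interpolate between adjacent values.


Sorted: 1, 6, 12, 16, 52, 58, 65, 65, 73, 74, 75, 78, 86, 87, 91, 97
n = 16
Index = 30/100 * 15 = 4.5000
Lower = data[4] = 52, Upper = data[5] = 58
P30 = 52 + 0.5000*(6) = 55.0000

P30 = 55.0000


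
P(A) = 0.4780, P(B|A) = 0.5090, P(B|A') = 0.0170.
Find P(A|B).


P(B) = P(B|A)*P(A) + P(B|A')*P(A')
= 0.5090*0.4780 + 0.0170*0.5220
= 0.243302 + 0.008874 = 0.252176
P(A|B) = 0.243302/0.252176 = 0.9648

P(A|B) = 0.9648


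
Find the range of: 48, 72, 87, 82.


Max = 87, Min = 48
Range = 87 - 48 = 39

Range = 39


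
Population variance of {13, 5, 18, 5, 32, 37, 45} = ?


Mean = 22.1429
Squared deviations: 83.5918, 293.8776, 17.1633, 293.8776, 97.1633, 220.7347, 522.4490
Sum = 1528.8571
Variance = 1528.8571/7 = 218.4082

Variance = 218.4082


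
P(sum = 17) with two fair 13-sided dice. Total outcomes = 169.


Total outcomes = 13×13 = 169
Favorable (sum = 17): 10
P = 10/169 = 0.0592

P = 0.0592


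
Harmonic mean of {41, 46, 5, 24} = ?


Sum of reciprocals = 1/41 + 1/46 + 1/5 + 1/24 = 0.287796
HM = 4/0.287796 = 13.8987

HM = 13.8987


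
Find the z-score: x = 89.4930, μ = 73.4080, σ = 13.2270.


z = (89.4930 - 73.4080)/13.2270
= 16.0850/13.2270
= 1.2161

z = 1.2161


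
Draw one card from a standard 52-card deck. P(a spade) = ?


13 spades in 52 cards
P = 13/52 = 0.2500

P = 0.2500


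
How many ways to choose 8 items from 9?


C(9,8) = 9!/(8! × 1!)
= 362880/(40320 × 1)
= 9

C(9,8) = 9


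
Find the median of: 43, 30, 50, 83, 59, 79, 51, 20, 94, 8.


Sorted: 8, 20, 30, 43, 50, 51, 59, 79, 83, 94
n = 10 (even)
Middle values: 50 and 51
Median = (50+51)/2 = 50.5000

Median = 50.5000


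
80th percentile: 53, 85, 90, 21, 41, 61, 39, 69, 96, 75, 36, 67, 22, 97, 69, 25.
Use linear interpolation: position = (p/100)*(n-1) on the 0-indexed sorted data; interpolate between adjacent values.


Sorted: 21, 22, 25, 36, 39, 41, 53, 61, 67, 69, 69, 75, 85, 90, 96, 97
n = 16
Index = 80/100 * 15 = 12.0000
Lower = data[12] = 85, Upper = data[13] = 90
P80 = 85 + 0*(5) = 85.0000

P80 = 85.0000


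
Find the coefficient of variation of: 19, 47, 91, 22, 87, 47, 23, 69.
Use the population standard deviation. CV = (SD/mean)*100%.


Mean = 50.6250
SD = 27.1567
CV = (27.1567/50.6250)*100 = 53.6428%

CV = 53.6428%


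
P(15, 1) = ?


P(15,1) = 15!/14!
= 1307674368000/87178291200
= 15

P(15,1) = 15


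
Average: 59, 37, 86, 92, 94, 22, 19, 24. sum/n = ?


Sum = 59 + 37 + 86 + 92 + 94 + 22 + 19 + 24 = 433
n = 8
Mean = 433/8 = 54.1250

Mean = 54.1250


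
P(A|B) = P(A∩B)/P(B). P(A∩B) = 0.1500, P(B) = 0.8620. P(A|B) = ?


P(A|B) = 0.1500/0.8620 = 0.1740

P(A|B) = 0.1740


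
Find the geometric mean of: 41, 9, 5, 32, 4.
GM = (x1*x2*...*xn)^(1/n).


Product = 41 × 9 × 5 × 32 × 4 = 236160
GM = 236160^(1/5) = 11.8752

GM = 11.8752


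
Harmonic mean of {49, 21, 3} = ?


Sum of reciprocals = 1/49 + 1/21 + 1/3 = 0.401361
HM = 3/0.401361 = 7.4746

HM = 7.4746


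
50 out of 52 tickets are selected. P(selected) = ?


P = 50/52 = 0.9615

P = 0.9615


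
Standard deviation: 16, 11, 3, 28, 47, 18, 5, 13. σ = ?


Mean = 17.6250
Variance = 176.4844
SD = sqrt(176.4844) = 13.2847

SD = 13.2847


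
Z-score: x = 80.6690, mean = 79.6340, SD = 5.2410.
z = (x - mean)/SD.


z = (80.6690 - 79.6340)/5.2410
= 1.0350/5.2410
= 0.1975

z = 0.1975


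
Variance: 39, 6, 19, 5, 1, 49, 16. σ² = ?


Mean = 19.2857
Squared deviations: 388.6531, 176.5102, 0.0816, 204.0816, 334.3673, 882.9388, 10.7959
Sum = 1997.4286
Variance = 1997.4286/7 = 285.3469

Variance = 285.3469


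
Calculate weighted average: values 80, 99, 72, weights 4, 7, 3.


Numerator = 80*4 + 99*7 + 72*3 = 1229
Denominator = 4 + 7 + 3 = 14
WM = 1229/14 = 87.7857

WM = 87.7857


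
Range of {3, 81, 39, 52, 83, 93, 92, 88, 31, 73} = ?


Max = 93, Min = 3
Range = 93 - 3 = 90

Range = 90


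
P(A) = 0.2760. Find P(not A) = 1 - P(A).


P(not A) = 1 - 0.2760 = 0.7240

P(not A) = 0.7240


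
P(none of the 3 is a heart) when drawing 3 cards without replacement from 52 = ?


P(no hearts) = (39/52) × (38/51) × (37/50)
= 0.4135

P = 0.4135


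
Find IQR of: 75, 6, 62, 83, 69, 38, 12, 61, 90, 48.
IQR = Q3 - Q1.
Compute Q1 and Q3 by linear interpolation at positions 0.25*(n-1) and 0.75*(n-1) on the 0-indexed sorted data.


Sorted: 6, 12, 38, 48, 61, 62, 69, 75, 83, 90
Q1 (25th %ile) = 40.5000
Q3 (75th %ile) = 73.5000
IQR = 73.5000 - 40.5000 = 33.0000

IQR = 33.0000


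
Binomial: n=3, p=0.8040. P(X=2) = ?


C(3,2) = 3
p^2 = 0.646416
(1-p)^1 = 0.196000
P = 3 * 0.646416 * 0.196000 = 0.3801

P(X=2) = 0.3801


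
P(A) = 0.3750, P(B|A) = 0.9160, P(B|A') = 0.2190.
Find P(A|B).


P(B) = P(B|A)*P(A) + P(B|A')*P(A')
= 0.9160*0.3750 + 0.2190*0.6250
= 0.343500 + 0.136875 = 0.480375
P(A|B) = 0.343500/0.480375 = 0.7151

P(A|B) = 0.7151


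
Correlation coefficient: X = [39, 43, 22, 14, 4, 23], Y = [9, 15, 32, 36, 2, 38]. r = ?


Mean X = 24.1667, Mean Y = 22.0000
SD X = 13.483529, SD Y = 13.964240
Cov = -17.333333
r = -17.333333/(13.483529*13.964240) = -0.0921

r = -0.0921


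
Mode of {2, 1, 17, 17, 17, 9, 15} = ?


Frequencies: 1:1, 2:1, 9:1, 15:1, 17:3
Max frequency = 3
Mode = 17

Mode = 17


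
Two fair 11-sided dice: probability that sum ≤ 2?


Total outcomes = 11×11 = 121
Favorable (sum ≤ 2): 1
P = 1/121 = 0.0083

P = 0.0083


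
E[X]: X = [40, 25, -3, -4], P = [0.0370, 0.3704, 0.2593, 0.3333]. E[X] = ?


E[X] = 40*0.0370 + 25*0.3704 - 3*0.2593 - 4*0.3333
= 1.4800 + 9.2600 - 0.7779 - 1.3332
= 8.6289

E[X] = 8.6289


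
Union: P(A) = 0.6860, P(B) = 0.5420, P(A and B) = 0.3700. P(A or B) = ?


P(A∪B) = 0.6860 + 0.5420 - 0.3700
= 1.2280 - 0.3700
= 0.8580

P(A∪B) = 0.8580


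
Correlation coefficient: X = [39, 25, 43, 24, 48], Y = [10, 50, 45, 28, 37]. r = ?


Mean X = 35.8000, Mean Y = 34.0000
SD X = 9.662298, SD Y = 14.127986
Cov = -12.600000
r = -12.600000/(9.662298*14.127986) = -0.0923

r = -0.0923


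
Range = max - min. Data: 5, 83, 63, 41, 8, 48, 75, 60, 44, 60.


Max = 83, Min = 5
Range = 83 - 5 = 78

Range = 78


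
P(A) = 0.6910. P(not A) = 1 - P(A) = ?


P(not A) = 1 - 0.6910 = 0.3090

P(not A) = 0.3090


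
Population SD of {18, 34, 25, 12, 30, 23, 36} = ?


Mean = 25.4286
Variance = 63.9592
SD = sqrt(63.9592) = 7.9974

SD = 7.9974


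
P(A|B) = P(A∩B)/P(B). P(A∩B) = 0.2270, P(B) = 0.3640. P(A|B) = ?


P(A|B) = 0.2270/0.3640 = 0.6236

P(A|B) = 0.6236


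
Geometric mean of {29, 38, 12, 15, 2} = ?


Product = 29 × 38 × 12 × 15 × 2 = 396720
GM = 396720^(1/5) = 13.1734

GM = 13.1734


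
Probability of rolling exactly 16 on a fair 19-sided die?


Favorable outcomes (roll = 16): 1
Total outcomes = 19
P = 1/19 = 0.0526

P = 0.0526


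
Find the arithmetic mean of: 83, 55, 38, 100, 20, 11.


Sum = 83 + 55 + 38 + 100 + 20 + 11 = 307
n = 6
Mean = 307/6 = 51.1667

Mean = 51.1667


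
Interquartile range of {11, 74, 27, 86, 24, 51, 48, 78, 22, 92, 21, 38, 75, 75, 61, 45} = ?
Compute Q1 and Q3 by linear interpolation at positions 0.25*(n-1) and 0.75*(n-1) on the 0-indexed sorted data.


Sorted: 11, 21, 22, 24, 27, 38, 45, 48, 51, 61, 74, 75, 75, 78, 86, 92
Q1 (25th %ile) = 26.2500
Q3 (75th %ile) = 75.0000
IQR = 75.0000 - 26.2500 = 48.7500

IQR = 48.7500


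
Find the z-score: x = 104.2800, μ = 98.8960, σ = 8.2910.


z = (104.2800 - 98.8960)/8.2910
= 5.3840/8.2910
= 0.6494

z = 0.6494


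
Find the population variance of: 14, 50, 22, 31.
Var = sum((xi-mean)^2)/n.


Mean = 29.2500
Squared deviations: 232.5625, 430.5625, 52.5625, 3.0625
Sum = 718.7500
Variance = 718.7500/4 = 179.6875

Variance = 179.6875


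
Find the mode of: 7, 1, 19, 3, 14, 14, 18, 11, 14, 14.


Frequencies: 1:1, 3:1, 7:1, 11:1, 14:4, 18:1, 19:1
Max frequency = 4
Mode = 14

Mode = 14


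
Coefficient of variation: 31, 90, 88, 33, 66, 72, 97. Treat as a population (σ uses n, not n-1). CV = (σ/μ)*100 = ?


Mean = 68.1429
SD = 24.8965
CV = (24.8965/68.1429)*100 = 36.5358%

CV = 36.5358%


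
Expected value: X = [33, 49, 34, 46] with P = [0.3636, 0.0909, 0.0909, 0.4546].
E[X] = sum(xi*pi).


E[X] = 33*0.3636 + 49*0.0909 + 34*0.0909 + 46*0.4546
= 11.9988 + 4.4541 + 3.0906 + 20.9116
= 40.4551

E[X] = 40.4551


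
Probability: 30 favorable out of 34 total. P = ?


P = 30/34 = 0.8824

P = 0.8824


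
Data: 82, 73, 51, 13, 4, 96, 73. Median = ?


Sorted: 4, 13, 51, 73, 73, 82, 96
n = 7 (odd)
Middle value = 73

Median = 73


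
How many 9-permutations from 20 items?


P(20,9) = 20!/11!
= 2432902008176640000/39916800
= 60949324800

P(20,9) = 60949324800


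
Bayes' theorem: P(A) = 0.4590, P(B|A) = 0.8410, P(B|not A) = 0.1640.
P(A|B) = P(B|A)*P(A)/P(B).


P(B) = P(B|A)*P(A) + P(B|A')*P(A')
= 0.8410*0.4590 + 0.1640*0.5410
= 0.386019 + 0.088724 = 0.474743
P(A|B) = 0.386019/0.474743 = 0.8131

P(A|B) = 0.8131


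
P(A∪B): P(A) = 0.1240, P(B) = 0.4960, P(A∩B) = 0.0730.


P(A∪B) = 0.1240 + 0.4960 - 0.0730
= 0.6200 - 0.0730
= 0.5470

P(A∪B) = 0.5470


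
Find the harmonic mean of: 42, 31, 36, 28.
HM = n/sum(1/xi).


Sum of reciprocals = 1/42 + 1/31 + 1/36 + 1/28 = 0.119560
HM = 4/0.119560 = 33.4561

HM = 33.4561


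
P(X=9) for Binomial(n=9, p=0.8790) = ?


C(9,9) = 1
p^9 = 0.313256
(1-p)^0 = 1.000000
P = 1 * 0.313256 * 1.000000 = 0.3133

P(X=9) = 0.3133


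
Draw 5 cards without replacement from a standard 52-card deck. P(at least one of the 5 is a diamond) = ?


P(at least one) = 1 - P(none)
P(none) = (39/52) × (38/51) × (37/50) × (36/49) × (35/48) = 0.221534
P(at least one) = 1 - 0.221534 = 0.7785

P = 0.7785


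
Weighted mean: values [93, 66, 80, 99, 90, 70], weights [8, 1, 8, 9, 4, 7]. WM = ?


Numerator = 93*8 + 66*1 + 80*8 + 99*9 + 90*4 + 70*7 = 3191
Denominator = 8 + 1 + 8 + 9 + 4 + 7 = 37
WM = 3191/37 = 86.2432

WM = 86.2432


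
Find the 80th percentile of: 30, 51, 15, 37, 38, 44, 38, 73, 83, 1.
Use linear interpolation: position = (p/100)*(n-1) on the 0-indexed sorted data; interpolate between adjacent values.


Sorted: 1, 15, 30, 37, 38, 38, 44, 51, 73, 83
n = 10
Index = 80/100 * 9 = 7.2000
Lower = data[7] = 51, Upper = data[8] = 73
P80 = 51 + 0.2000*(22) = 55.4000

P80 = 55.4000


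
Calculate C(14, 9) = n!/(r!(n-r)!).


C(14,9) = 14!/(9! × 5!)
= 87178291200/(362880 × 120)
= 2002

C(14,9) = 2002


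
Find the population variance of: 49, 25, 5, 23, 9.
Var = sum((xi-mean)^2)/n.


Mean = 22.2000
Squared deviations: 718.2400, 7.8400, 295.8400, 0.6400, 174.2400
Sum = 1196.8000
Variance = 1196.8000/5 = 239.3600

Variance = 239.3600


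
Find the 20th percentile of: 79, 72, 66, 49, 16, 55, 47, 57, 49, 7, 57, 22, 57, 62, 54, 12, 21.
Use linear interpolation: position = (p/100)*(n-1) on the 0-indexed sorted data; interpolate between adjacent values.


Sorted: 7, 12, 16, 21, 22, 47, 49, 49, 54, 55, 57, 57, 57, 62, 66, 72, 79
n = 17
Index = 20/100 * 16 = 3.2000
Lower = data[3] = 21, Upper = data[4] = 22
P20 = 21 + 0.2000*(1) = 21.2000

P20 = 21.2000


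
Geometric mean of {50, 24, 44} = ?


Product = 50 × 24 × 44 = 52800
GM = 52800^(1/3) = 37.5155

GM = 37.5155


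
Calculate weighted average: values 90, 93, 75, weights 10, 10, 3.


Numerator = 90*10 + 93*10 + 75*3 = 2055
Denominator = 10 + 10 + 3 = 23
WM = 2055/23 = 89.3478

WM = 89.3478


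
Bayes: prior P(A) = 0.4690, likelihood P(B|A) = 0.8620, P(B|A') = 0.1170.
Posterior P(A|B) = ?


P(B) = P(B|A)*P(A) + P(B|A')*P(A')
= 0.8620*0.4690 + 0.1170*0.5310
= 0.404278 + 0.062127 = 0.466405
P(A|B) = 0.404278/0.466405 = 0.8668

P(A|B) = 0.8668


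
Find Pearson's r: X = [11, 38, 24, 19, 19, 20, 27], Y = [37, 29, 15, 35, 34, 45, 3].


Mean X = 22.5714, Mean Y = 28.2857
SD X = 7.798482, SD Y = 13.360007
Cov = -44.020408
r = -44.020408/(7.798482*13.360007) = -0.4225

r = -0.4225


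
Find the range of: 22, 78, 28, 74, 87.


Max = 87, Min = 22
Range = 87 - 22 = 65

Range = 65


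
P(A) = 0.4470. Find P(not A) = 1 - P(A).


P(not A) = 1 - 0.4470 = 0.5530

P(not A) = 0.5530


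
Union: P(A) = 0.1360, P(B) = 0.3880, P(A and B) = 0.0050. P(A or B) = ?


P(A∪B) = 0.1360 + 0.3880 - 0.0050
= 0.5240 - 0.0050
= 0.5190

P(A∪B) = 0.5190


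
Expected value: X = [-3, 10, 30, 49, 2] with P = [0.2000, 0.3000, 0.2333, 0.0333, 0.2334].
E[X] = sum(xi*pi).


E[X] = -3*0.2000 + 10*0.3000 + 30*0.2333 + 49*0.0333 + 2*0.2334
= -0.6000 + 3.0000 + 6.9990 + 1.6317 + 0.4668
= 11.4975

E[X] = 11.4975


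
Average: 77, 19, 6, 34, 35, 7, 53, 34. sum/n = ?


Sum = 77 + 19 + 6 + 34 + 35 + 7 + 53 + 34 = 265
n = 8
Mean = 265/8 = 33.1250

Mean = 33.1250


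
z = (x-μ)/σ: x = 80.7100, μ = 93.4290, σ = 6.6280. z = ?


z = (80.7100 - 93.4290)/6.6280
= -12.7190/6.6280
= -1.9190

z = -1.9190


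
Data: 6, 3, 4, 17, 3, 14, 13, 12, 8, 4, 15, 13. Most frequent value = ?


Frequencies: 3:2, 4:2, 6:1, 8:1, 12:1, 13:2, 14:1, 15:1, 17:1
Max frequency = 2
Mode = 3, 4, 13

Mode = 3, 4, 13
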